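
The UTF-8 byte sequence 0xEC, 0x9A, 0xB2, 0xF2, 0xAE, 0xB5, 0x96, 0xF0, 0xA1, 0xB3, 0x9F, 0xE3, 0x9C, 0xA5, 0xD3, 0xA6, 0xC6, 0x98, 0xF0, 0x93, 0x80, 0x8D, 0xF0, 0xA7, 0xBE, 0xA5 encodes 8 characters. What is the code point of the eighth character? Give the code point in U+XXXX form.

U+27FA5

Offset 0: leading byte 0xEC = 11101100 → 3-byte char #1 = EC 9A B2.
Offset 3: leading byte 0xF2 = 11110010 → 4-byte char #2 = F2 AE B5 96.
Offset 7: leading byte 0xF0 = 11110000 → 4-byte char #3 = F0 A1 B3 9F.
Offset 11: leading byte 0xE3 = 11100011 → 3-byte char #4 = E3 9C A5.
Offset 14: leading byte 0xD3 = 11010011 → 2-byte char #5 = D3 A6.
Offset 16: leading byte 0xC6 = 11000110 → 2-byte char #6 = C6 98.
Offset 18: leading byte 0xF0 = 11110000 → 4-byte char #7 = F0 93 80 8D.
Offset 22: leading byte 0xF0 = 11110000 → 4-byte char #8 = F0 A7 BE A5.
Leading byte 0xF0 = 11110000 matches 11110xxx → 4-byte sequence.
Byte 1: 0xF0 = 11110000, payload 000 (3 bits).
Byte 2: 0xA7 = 10100111 (10xxxxxx ✓), payload 100111.
Byte 3: 0xBE = 10111110 (10xxxxxx ✓), payload 111110.
Byte 4: 0xA5 = 10100101 (10xxxxxx ✓), payload 100101.
Concatenate: 000100111111110100101 = 0x27FA5 (21 bits → U+27FA5).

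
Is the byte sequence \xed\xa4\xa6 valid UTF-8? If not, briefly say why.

Structurally a 3-byte sequence; payload = 0xD926.
But 0xD926 is in U+D800–U+DFFF, the surrogate range. Surrogates are not Unicode scalar values and are forbidden in UTF-8.

invalid (encodes a surrogate (U+D800–U+DFFF))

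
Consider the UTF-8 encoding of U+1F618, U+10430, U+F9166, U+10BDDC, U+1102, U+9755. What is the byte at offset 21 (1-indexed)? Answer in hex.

0x9D

1-indexed offset 21 is 0-indexed offset 20.
U+1F618 → 4-byte form F0 9F 98 98 at offsets 0–3.
U+10430 → 4-byte form F0 90 90 B0 at offsets 4–7.
U+F9166 → 4-byte form F3 B9 85 A6 at offsets 8–11.
U+10BDDC → 4-byte form F4 8B B7 9C at offsets 12–15.
U+1102 → 3-byte form E1 84 82 at offsets 16–18.
U+9755 → 3-byte form E9 9D 95 at offsets 19–21.
Offset 20 falls in char 6's range; it's byte 2 of E9 9D 95 = 0x9D.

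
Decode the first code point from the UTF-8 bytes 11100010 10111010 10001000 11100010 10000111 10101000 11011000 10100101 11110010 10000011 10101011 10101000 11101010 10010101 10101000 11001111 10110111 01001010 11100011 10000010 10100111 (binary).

U+2E88

Offset 0: leading byte 0xE2 = 11100010 → 3-byte char #1 = E2 BA 88.
Leading byte 0xE2 = 11100010 matches 1110xxxx → 3-byte sequence.
Byte 1: 0xE2 = 11100010, payload 0010 (4 bits).
Byte 2: 0xBA = 10111010 (10xxxxxx ✓), payload 111010.
Byte 3: 0x88 = 10001000 (10xxxxxx ✓), payload 001000.
Concatenate: 0010111010001000 = 0x2E88 (16 bits → U+2E88).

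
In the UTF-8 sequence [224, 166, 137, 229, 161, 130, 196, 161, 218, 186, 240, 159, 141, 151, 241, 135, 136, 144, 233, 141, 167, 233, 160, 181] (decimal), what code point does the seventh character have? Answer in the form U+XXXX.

U+9367

Offset 0: leading byte 0xE0 = 11100000 → 3-byte char #1 = E0 A6 89.
Offset 3: leading byte 0xE5 = 11100101 → 3-byte char #2 = E5 A1 82.
Offset 6: leading byte 0xC4 = 11000100 → 2-byte char #3 = C4 A1.
Offset 8: leading byte 0xDA = 11011010 → 2-byte char #4 = DA BA.
Offset 10: leading byte 0xF0 = 11110000 → 4-byte char #5 = F0 9F 8D 97.
Offset 14: leading byte 0xF1 = 11110001 → 4-byte char #6 = F1 87 88 90.
Offset 18: leading byte 0xE9 = 11101001 → 3-byte char #7 = E9 8D A7.
Leading byte 0xE9 = 11101001 matches 1110xxxx → 3-byte sequence.
Byte 1: 0xE9 = 11101001, payload 1001 (4 bits).
Byte 2: 0x8D = 10001101 (10xxxxxx ✓), payload 001101.
Byte 3: 0xA7 = 10100111 (10xxxxxx ✓), payload 100111.
Concatenate: 1001001101100111 = 0x9367 (16 bits → U+9367).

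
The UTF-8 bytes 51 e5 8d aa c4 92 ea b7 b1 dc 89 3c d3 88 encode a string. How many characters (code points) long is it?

7

Byte at offset 0: 0x51 = 01010001 → 1-byte char (#1). Advance 1.
Byte at offset 1: 0xE5 = 11100101 → 3-byte char (#2). Advance 3.
Byte at offset 4: 0xC4 = 11000100 → 2-byte char (#3). Advance 2.
Byte at offset 6: 0xEA = 11101010 → 3-byte char (#4). Advance 3.
Byte at offset 9: 0xDC = 11011100 → 2-byte char (#5). Advance 2.
Byte at offset 11: 0x3C = 00111100 → 1-byte char (#6). Advance 1.
Byte at offset 12: 0xD3 = 11010011 → 2-byte char (#7). Advance 2.
Reached end at offset 14 after 7 code points.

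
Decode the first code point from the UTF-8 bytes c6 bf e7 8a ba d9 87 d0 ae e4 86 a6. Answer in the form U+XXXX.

Offset 0: leading byte 0xC6 = 11000110 → 2-byte char #1 = C6 BF.
Leading byte 0xC6 = 11000110 matches 110xxxxx → 2-byte sequence.
Byte 1: 0xC6 = 11000110, payload 00110 (5 bits).
Byte 2: 0xBF = 10111111 (10xxxxxx ✓), payload 111111.
Concatenate: 00110111111 = 0x1BF (11 bits → U+01BF).

U+01BF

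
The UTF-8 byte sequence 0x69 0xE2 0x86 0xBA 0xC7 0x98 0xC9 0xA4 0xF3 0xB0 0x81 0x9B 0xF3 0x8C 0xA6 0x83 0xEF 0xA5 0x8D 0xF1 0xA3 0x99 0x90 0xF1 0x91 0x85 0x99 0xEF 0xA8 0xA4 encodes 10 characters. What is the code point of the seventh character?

Offset 0: leading byte 0x69 = 01101001 → 1-byte char #1 = 69.
Offset 1: leading byte 0xE2 = 11100010 → 3-byte char #2 = E2 86 BA.
Offset 4: leading byte 0xC7 = 11000111 → 2-byte char #3 = C7 98.
Offset 6: leading byte 0xC9 = 11001001 → 2-byte char #4 = C9 A4.
Offset 8: leading byte 0xF3 = 11110011 → 4-byte char #5 = F3 B0 81 9B.
Offset 12: leading byte 0xF3 = 11110011 → 4-byte char #6 = F3 8C A6 83.
Offset 16: leading byte 0xEF = 11101111 → 3-byte char #7 = EF A5 8D.
Leading byte 0xEF = 11101111 matches 1110xxxx → 3-byte sequence.
Byte 1: 0xEF = 11101111, payload 1111 (4 bits).
Byte 2: 0xA5 = 10100101 (10xxxxxx ✓), payload 100101.
Byte 3: 0x8D = 10001101 (10xxxxxx ✓), payload 001101.
Concatenate: 1111100101001101 = 0xF94D (16 bits → U+F94D).

U+F94D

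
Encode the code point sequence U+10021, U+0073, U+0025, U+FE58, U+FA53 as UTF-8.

F0 90 80 A1 73 25 EF B9 98 EF A9 93

U+10021: 4-byte form → F0 90 80 A1.
U+0073: 1-byte form → 73.
U+0025: 1-byte form → 25.
U+FE58: 3-byte form → EF B9 98.
U+FA53: 3-byte form → EF A9 93.
Concatenated (12 bytes): F0 90 80 A1 73 25 EF B9 98 EF A9 93.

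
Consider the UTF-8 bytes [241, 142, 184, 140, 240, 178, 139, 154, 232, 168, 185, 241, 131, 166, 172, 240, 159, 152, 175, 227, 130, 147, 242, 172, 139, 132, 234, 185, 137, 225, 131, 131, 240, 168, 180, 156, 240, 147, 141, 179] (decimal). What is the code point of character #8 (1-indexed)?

U+AE49

Offset 0: leading byte 0xF1 = 11110001 → 4-byte char #1 = F1 8E B8 8C.
Offset 4: leading byte 0xF0 = 11110000 → 4-byte char #2 = F0 B2 8B 9A.
Offset 8: leading byte 0xE8 = 11101000 → 3-byte char #3 = E8 A8 B9.
Offset 11: leading byte 0xF1 = 11110001 → 4-byte char #4 = F1 83 A6 AC.
Offset 15: leading byte 0xF0 = 11110000 → 4-byte char #5 = F0 9F 98 AF.
Offset 19: leading byte 0xE3 = 11100011 → 3-byte char #6 = E3 82 93.
Offset 22: leading byte 0xF2 = 11110010 → 4-byte char #7 = F2 AC 8B 84.
Offset 26: leading byte 0xEA = 11101010 → 3-byte char #8 = EA B9 89.
Leading byte 0xEA = 11101010 matches 1110xxxx → 3-byte sequence.
Byte 1: 0xEA = 11101010, payload 1010 (4 bits).
Byte 2: 0xB9 = 10111001 (10xxxxxx ✓), payload 111001.
Byte 3: 0x89 = 10001001 (10xxxxxx ✓), payload 001001.
Concatenate: 1010111001001001 = 0xAE49 (16 bits → U+AE49).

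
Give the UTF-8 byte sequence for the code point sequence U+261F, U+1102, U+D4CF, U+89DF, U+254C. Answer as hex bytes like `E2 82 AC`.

E2 98 9F E1 84 82 ED 93 8F E8 A7 9F E2 95 8C

U+261F: 3-byte form → E2 98 9F.
U+1102: 3-byte form → E1 84 82.
U+D4CF: 3-byte form → ED 93 8F.
U+89DF: 3-byte form → E8 A7 9F.
U+254C: 3-byte form → E2 95 8C.
Concatenated (15 bytes): E2 98 9F E1 84 82 ED 93 8F E8 A7 9F E2 95 8C.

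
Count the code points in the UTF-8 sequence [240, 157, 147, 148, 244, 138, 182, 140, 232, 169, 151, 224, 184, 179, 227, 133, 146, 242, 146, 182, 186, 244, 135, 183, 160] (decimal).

Byte at offset 0: 0xF0 = 11110000 → 4-byte char (#1). Advance 4.
Byte at offset 4: 0xF4 = 11110100 → 4-byte char (#2). Advance 4.
Byte at offset 8: 0xE8 = 11101000 → 3-byte char (#3). Advance 3.
Byte at offset 11: 0xE0 = 11100000 → 3-byte char (#4). Advance 3.
Byte at offset 14: 0xE3 = 11100011 → 3-byte char (#5). Advance 3.
Byte at offset 17: 0xF2 = 11110010 → 4-byte char (#6). Advance 4.
Byte at offset 21: 0xF4 = 11110100 → 4-byte char (#7). Advance 4.
Reached end at offset 25 after 7 code points.

7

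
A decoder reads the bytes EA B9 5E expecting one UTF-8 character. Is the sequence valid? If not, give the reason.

Leading byte 0xEA = 11101010 → 3-byte form.
Byte 3 is 0x5E = 01011110, which is not 10xxxxxx — expected a continuation byte.

invalid (non-continuation byte where continuation expected)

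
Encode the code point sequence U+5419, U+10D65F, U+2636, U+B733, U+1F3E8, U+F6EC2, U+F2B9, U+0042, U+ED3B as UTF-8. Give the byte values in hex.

E5 90 99 F4 8D 99 9F E2 98 B6 EB 9C B3 F0 9F 8F A8 F3 B6 BB 82 EF 8A B9 42 EE B4 BB

U+5419: 3-byte form → E5 90 99.
U+10D65F: 4-byte form → F4 8D 99 9F.
U+2636: 3-byte form → E2 98 B6.
U+B733: 3-byte form → EB 9C B3.
U+1F3E8: 4-byte form → F0 9F 8F A8.
U+F6EC2: 4-byte form → F3 B6 BB 82.
U+F2B9: 3-byte form → EF 8A B9.
U+0042: 1-byte form → 42.
U+ED3B: 3-byte form → EE B4 BB.
Concatenated (28 bytes): E5 90 99 F4 8D 99 9F E2 98 B6 EB 9C B3 F0 9F 8F A8 F3 B6 BB 82 EF 8A B9 42 EE B4 BB.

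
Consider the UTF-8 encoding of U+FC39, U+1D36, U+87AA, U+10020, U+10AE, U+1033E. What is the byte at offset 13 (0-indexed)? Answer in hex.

0xE1

U+FC39 → 3-byte form EF B0 B9 at offsets 0–2.
U+1D36 → 3-byte form E1 B4 B6 at offsets 3–5.
U+87AA → 3-byte form E8 9E AA at offsets 6–8.
U+10020 → 4-byte form F0 90 80 A0 at offsets 9–12.
U+10AE → 3-byte form E1 82 AE at offsets 13–15.
Offset 13 falls in char 5's range; it's byte 1 of E1 82 AE = 0xE1.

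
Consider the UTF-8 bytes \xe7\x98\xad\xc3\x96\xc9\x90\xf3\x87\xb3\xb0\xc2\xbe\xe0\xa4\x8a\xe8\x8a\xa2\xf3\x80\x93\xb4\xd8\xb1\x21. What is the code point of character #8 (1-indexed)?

U+C04F4

Offset 0: leading byte 0xE7 = 11100111 → 3-byte char #1 = E7 98 AD.
Offset 3: leading byte 0xC3 = 11000011 → 2-byte char #2 = C3 96.
Offset 5: leading byte 0xC9 = 11001001 → 2-byte char #3 = C9 90.
Offset 7: leading byte 0xF3 = 11110011 → 4-byte char #4 = F3 87 B3 B0.
Offset 11: leading byte 0xC2 = 11000010 → 2-byte char #5 = C2 BE.
Offset 13: leading byte 0xE0 = 11100000 → 3-byte char #6 = E0 A4 8A.
Offset 16: leading byte 0xE8 = 11101000 → 3-byte char #7 = E8 8A A2.
Offset 19: leading byte 0xF3 = 11110011 → 4-byte char #8 = F3 80 93 B4.
Leading byte 0xF3 = 11110011 matches 11110xxx → 4-byte sequence.
Byte 1: 0xF3 = 11110011, payload 011 (3 bits).
Byte 2: 0x80 = 10000000 (10xxxxxx ✓), payload 000000.
Byte 3: 0x93 = 10010011 (10xxxxxx ✓), payload 010011.
Byte 4: 0xB4 = 10110100 (10xxxxxx ✓), payload 110100.
Concatenate: 011000000010011110100 = 0xC04F4 (21 bits → U+C04F4).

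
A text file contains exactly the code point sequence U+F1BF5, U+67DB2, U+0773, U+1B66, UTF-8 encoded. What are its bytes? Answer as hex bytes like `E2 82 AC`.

U+F1BF5: 4-byte form → F3 B1 AF B5.
U+67DB2: 4-byte form → F1 A7 B6 B2.
U+0773: 2-byte form → DD B3.
U+1B66: 3-byte form → E1 AD A6.
Concatenated (13 bytes): F3 B1 AF B5 F1 A7 B6 B2 DD B3 E1 AD A6.

F3 B1 AF B5 F1 A7 B6 B2 DD B3 E1 AD A6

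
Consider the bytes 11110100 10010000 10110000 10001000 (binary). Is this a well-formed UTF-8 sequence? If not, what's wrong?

invalid (encodes a value above U+10FFFF)

Leading byte 0xF4 = 11110100 → 4-byte form.
Payload = 0x110C08, which exceeds U+10FFFF, the maximum Unicode code point. (Leading bytes F5–FF, or F4 followed by ≥ 0x90, are invalid.)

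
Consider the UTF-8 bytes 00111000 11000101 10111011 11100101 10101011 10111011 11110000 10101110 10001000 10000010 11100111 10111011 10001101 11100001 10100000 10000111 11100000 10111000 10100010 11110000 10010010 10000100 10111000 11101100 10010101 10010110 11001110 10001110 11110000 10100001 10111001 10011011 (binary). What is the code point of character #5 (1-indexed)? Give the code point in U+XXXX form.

Offset 0: leading byte 0x38 = 00111000 → 1-byte char #1 = 38.
Offset 1: leading byte 0xC5 = 11000101 → 2-byte char #2 = C5 BB.
Offset 3: leading byte 0xE5 = 11100101 → 3-byte char #3 = E5 AB BB.
Offset 6: leading byte 0xF0 = 11110000 → 4-byte char #4 = F0 AE 88 82.
Offset 10: leading byte 0xE7 = 11100111 → 3-byte char #5 = E7 BB 8D.
Leading byte 0xE7 = 11100111 matches 1110xxxx → 3-byte sequence.
Byte 1: 0xE7 = 11100111, payload 0111 (4 bits).
Byte 2: 0xBB = 10111011 (10xxxxxx ✓), payload 111011.
Byte 3: 0x8D = 10001101 (10xxxxxx ✓), payload 001101.
Concatenate: 0111111011001101 = 0x7ECD (16 bits → U+7ECD).

U+7ECD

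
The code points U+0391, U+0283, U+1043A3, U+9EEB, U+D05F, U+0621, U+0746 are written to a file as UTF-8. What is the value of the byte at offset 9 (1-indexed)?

0xE9

1-indexed offset 9 is 0-indexed offset 8.
U+0391 → 2-byte form CE 91 at offsets 0–1.
U+0283 → 2-byte form CA 83 at offsets 2–3.
U+1043A3 → 4-byte form F4 84 8E A3 at offsets 4–7.
U+9EEB → 3-byte form E9 BB AB at offsets 8–10.
Offset 8 falls in char 4's range; it's byte 1 of E9 BB AB = 0xE9.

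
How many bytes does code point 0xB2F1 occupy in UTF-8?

U+B2F1 = 0xB2F1. UTF-8 uses 1 byte below 0x80, 2 below 0x800, 3 below 0x10000, 4 up to 0x10FFFF. 0xB2F1 is in U+0800–U+FFFF → 3 bytes.

3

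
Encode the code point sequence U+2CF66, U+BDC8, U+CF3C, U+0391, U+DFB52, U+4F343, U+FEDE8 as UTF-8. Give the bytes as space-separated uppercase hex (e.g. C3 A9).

U+2CF66: 4-byte form → F0 AC BD A6.
U+BDC8: 3-byte form → EB B7 88.
U+CF3C: 3-byte form → EC BC BC.
U+0391: 2-byte form → CE 91.
U+DFB52: 4-byte form → F3 9F AD 92.
U+4F343: 4-byte form → F1 8F 8D 83.
U+FEDE8: 4-byte form → F3 BE B7 A8.
Concatenated (24 bytes): F0 AC BD A6 EB B7 88 EC BC BC CE 91 F3 9F AD 92 F1 8F 8D 83 F3 BE B7 A8.

F0 AC BD A6 EB B7 88 EC BC BC CE 91 F3 9F AD 92 F1 8F 8D 83 F3 BE B7 A8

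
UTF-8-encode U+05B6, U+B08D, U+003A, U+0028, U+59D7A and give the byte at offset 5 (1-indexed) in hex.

0x8D

1-indexed offset 5 is 0-indexed offset 4.
U+05B6 → 2-byte form D6 B6 at offsets 0–1.
U+B08D → 3-byte form EB 82 8D at offsets 2–4.
Offset 4 falls in char 2's range; it's byte 3 of EB 82 8D = 0x8D.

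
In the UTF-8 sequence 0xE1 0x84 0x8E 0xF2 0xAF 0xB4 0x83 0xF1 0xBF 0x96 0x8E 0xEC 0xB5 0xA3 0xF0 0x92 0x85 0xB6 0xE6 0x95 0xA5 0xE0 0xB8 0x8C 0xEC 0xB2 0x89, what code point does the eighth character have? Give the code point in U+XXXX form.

Offset 0: leading byte 0xE1 = 11100001 → 3-byte char #1 = E1 84 8E.
Offset 3: leading byte 0xF2 = 11110010 → 4-byte char #2 = F2 AF B4 83.
Offset 7: leading byte 0xF1 = 11110001 → 4-byte char #3 = F1 BF 96 8E.
Offset 11: leading byte 0xEC = 11101100 → 3-byte char #4 = EC B5 A3.
Offset 14: leading byte 0xF0 = 11110000 → 4-byte char #5 = F0 92 85 B6.
Offset 18: leading byte 0xE6 = 11100110 → 3-byte char #6 = E6 95 A5.
Offset 21: leading byte 0xE0 = 11100000 → 3-byte char #7 = E0 B8 8C.
Offset 24: leading byte 0xEC = 11101100 → 3-byte char #8 = EC B2 89.
Leading byte 0xEC = 11101100 matches 1110xxxx → 3-byte sequence.
Byte 1: 0xEC = 11101100, payload 1100 (4 bits).
Byte 2: 0xB2 = 10110010 (10xxxxxx ✓), payload 110010.
Byte 3: 0x89 = 10001001 (10xxxxxx ✓), payload 001001.
Concatenate: 1100110010001001 = 0xCC89 (16 bits → U+CC89).

U+CC89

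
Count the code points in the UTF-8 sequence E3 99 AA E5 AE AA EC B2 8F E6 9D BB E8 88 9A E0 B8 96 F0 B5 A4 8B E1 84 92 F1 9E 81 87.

Byte at offset 0: 0xE3 = 11100011 → 3-byte char (#1). Advance 3.
Byte at offset 3: 0xE5 = 11100101 → 3-byte char (#2). Advance 3.
Byte at offset 6: 0xEC = 11101100 → 3-byte char (#3). Advance 3.
Byte at offset 9: 0xE6 = 11100110 → 3-byte char (#4). Advance 3.
Byte at offset 12: 0xE8 = 11101000 → 3-byte char (#5). Advance 3.
Byte at offset 15: 0xE0 = 11100000 → 3-byte char (#6). Advance 3.
Byte at offset 18: 0xF0 = 11110000 → 4-byte char (#7). Advance 4.
Byte at offset 22: 0xE1 = 11100001 → 3-byte char (#8). Advance 3.
Byte at offset 25: 0xF1 = 11110001 → 4-byte char (#9). Advance 4.
Reached end at offset 29 after 9 code points.

9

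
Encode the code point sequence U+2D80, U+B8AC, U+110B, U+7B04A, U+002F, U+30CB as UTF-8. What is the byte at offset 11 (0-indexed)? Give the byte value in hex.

U+2D80 → 3-byte form E2 B6 80 at offsets 0–2.
U+B8AC → 3-byte form EB A2 AC at offsets 3–5.
U+110B → 3-byte form E1 84 8B at offsets 6–8.
U+7B04A → 4-byte form F1 BB 81 8A at offsets 9–12.
Offset 11 falls in char 4's range; it's byte 3 of F1 BB 81 8A = 0x81.

0x81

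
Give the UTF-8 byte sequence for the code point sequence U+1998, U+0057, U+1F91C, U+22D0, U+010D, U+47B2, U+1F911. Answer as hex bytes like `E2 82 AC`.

U+1998: 3-byte form → E1 A6 98.
U+0057: 1-byte form → 57.
U+1F91C: 4-byte form → F0 9F A4 9C.
U+22D0: 3-byte form → E2 8B 90.
U+010D: 2-byte form → C4 8D.
U+47B2: 3-byte form → E4 9E B2.
U+1F911: 4-byte form → F0 9F A4 91.
Concatenated (20 bytes): E1 A6 98 57 F0 9F A4 9C E2 8B 90 C4 8D E4 9E B2 F0 9F A4 91.

E1 A6 98 57 F0 9F A4 9C E2 8B 90 C4 8D E4 9E B2 F0 9F A4 91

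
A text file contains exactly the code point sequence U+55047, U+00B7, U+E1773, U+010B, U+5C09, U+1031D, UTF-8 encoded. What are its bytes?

F1 95 81 87 C2 B7 F3 A1 9D B3 C4 8B E5 B0 89 F0 90 8C 9D

U+55047: 4-byte form → F1 95 81 87.
U+00B7: 2-byte form → C2 B7.
U+E1773: 4-byte form → F3 A1 9D B3.
U+010B: 2-byte form → C4 8B.
U+5C09: 3-byte form → E5 B0 89.
U+1031D: 4-byte form → F0 90 8C 9D.
Concatenated (19 bytes): F1 95 81 87 C2 B7 F3 A1 9D B3 C4 8B E5 B0 89 F0 90 8C 9D.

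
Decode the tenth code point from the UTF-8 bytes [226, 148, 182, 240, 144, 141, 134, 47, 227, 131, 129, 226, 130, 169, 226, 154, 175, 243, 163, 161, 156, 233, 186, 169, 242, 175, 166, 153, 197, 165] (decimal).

Offset 0: leading byte 0xE2 = 11100010 → 3-byte char #1 = E2 94 B6.
Offset 3: leading byte 0xF0 = 11110000 → 4-byte char #2 = F0 90 8D 86.
Offset 7: leading byte 0x2F = 00101111 → 1-byte char #3 = 2F.
Offset 8: leading byte 0xE3 = 11100011 → 3-byte char #4 = E3 83 81.
Offset 11: leading byte 0xE2 = 11100010 → 3-byte char #5 = E2 82 A9.
Offset 14: leading byte 0xE2 = 11100010 → 3-byte char #6 = E2 9A AF.
Offset 17: leading byte 0xF3 = 11110011 → 4-byte char #7 = F3 A3 A1 9C.
Offset 21: leading byte 0xE9 = 11101001 → 3-byte char #8 = E9 BA A9.
Offset 24: leading byte 0xF2 = 11110010 → 4-byte char #9 = F2 AF A6 99.
Offset 28: leading byte 0xC5 = 11000101 → 2-byte char #10 = C5 A5.
Leading byte 0xC5 = 11000101 matches 110xxxxx → 2-byte sequence.
Byte 1: 0xC5 = 11000101, payload 00101 (5 bits).
Byte 2: 0xA5 = 10100101 (10xxxxxx ✓), payload 100101.
Concatenate: 00101100101 = 0x165 (11 bits → U+0165).

U+0165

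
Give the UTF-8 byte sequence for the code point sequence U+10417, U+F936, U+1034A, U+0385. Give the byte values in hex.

F0 90 90 97 EF A4 B6 F0 90 8D 8A CE 85

U+10417: 4-byte form → F0 90 90 97.
U+F936: 3-byte form → EF A4 B6.
U+1034A: 4-byte form → F0 90 8D 8A.
U+0385: 2-byte form → CE 85.
Concatenated (13 bytes): F0 90 90 97 EF A4 B6 F0 90 8D 8A CE 85.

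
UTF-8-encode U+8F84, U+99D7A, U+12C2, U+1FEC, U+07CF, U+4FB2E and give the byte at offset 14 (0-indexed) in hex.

U+8F84 → 3-byte form E8 BE 84 at offsets 0–2.
U+99D7A → 4-byte form F2 99 B5 BA at offsets 3–6.
U+12C2 → 3-byte form E1 8B 82 at offsets 7–9.
U+1FEC → 3-byte form E1 BF AC at offsets 10–12.
U+07CF → 2-byte form DF 8F at offsets 13–14.
Offset 14 falls in char 5's range; it's byte 2 of DF 8F = 0x8F.

0x8F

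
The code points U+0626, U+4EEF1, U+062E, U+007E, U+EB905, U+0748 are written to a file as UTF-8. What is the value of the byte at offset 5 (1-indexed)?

0xBB

1-indexed offset 5 is 0-indexed offset 4.
U+0626 → 2-byte form D8 A6 at offsets 0–1.
U+4EEF1 → 4-byte form F1 8E BB B1 at offsets 2–5.
Offset 4 falls in char 2's range; it's byte 3 of F1 8E BB B1 = 0xBB.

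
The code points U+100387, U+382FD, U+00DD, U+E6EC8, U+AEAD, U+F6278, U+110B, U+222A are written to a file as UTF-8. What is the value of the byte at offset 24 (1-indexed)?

1-indexed offset 24 is 0-indexed offset 23.
U+100387 → 4-byte form F4 80 8E 87 at offsets 0–3.
U+382FD → 4-byte form F0 B8 8B BD at offsets 4–7.
U+00DD → 2-byte form C3 9D at offsets 8–9.
U+E6EC8 → 4-byte form F3 A6 BB 88 at offsets 10–13.
U+AEAD → 3-byte form EA BA AD at offsets 14–16.
U+F6278 → 4-byte form F3 B6 89 B8 at offsets 17–20.
U+110B → 3-byte form E1 84 8B at offsets 21–23.
Offset 23 falls in char 7's range; it's byte 3 of E1 84 8B = 0x8B.

0x8B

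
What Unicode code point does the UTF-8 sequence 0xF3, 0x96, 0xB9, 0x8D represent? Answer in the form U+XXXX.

Leading byte 0xF3 = 11110011 matches 11110xxx → 4-byte sequence.
Byte 1: 0xF3 = 11110011, payload 011 (3 bits).
Byte 2: 0x96 = 10010110 (10xxxxxx ✓), payload 010110.
Byte 3: 0xB9 = 10111001 (10xxxxxx ✓), payload 111001.
Byte 4: 0x8D = 10001101 (10xxxxxx ✓), payload 001101.
Concatenate: 011010110111001001101 = 0xD6E4D (21 bits → U+D6E4D).

U+D6E4D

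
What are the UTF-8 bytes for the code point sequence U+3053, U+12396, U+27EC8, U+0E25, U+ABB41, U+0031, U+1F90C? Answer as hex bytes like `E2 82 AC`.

E3 81 93 F0 92 8E 96 F0 A7 BB 88 E0 B8 A5 F2 AB AD 81 31 F0 9F A4 8C

U+3053: 3-byte form → E3 81 93.
U+12396: 4-byte form → F0 92 8E 96.
U+27EC8: 4-byte form → F0 A7 BB 88.
U+0E25: 3-byte form → E0 B8 A5.
U+ABB41: 4-byte form → F2 AB AD 81.
U+0031: 1-byte form → 31.
U+1F90C: 4-byte form → F0 9F A4 8C.
Concatenated (23 bytes): E3 81 93 F0 92 8E 96 F0 A7 BB 88 E0 B8 A5 F2 AB AD 81 31 F0 9F A4 8C.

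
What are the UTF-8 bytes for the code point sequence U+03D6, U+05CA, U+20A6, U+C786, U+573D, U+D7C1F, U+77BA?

U+03D6: 2-byte form → CF 96.
U+05CA: 2-byte form → D7 8A.
U+20A6: 3-byte form → E2 82 A6.
U+C786: 3-byte form → EC 9E 86.
U+573D: 3-byte form → E5 9C BD.
U+D7C1F: 4-byte form → F3 97 B0 9F.
U+77BA: 3-byte form → E7 9E BA.
Concatenated (20 bytes): CF 96 D7 8A E2 82 A6 EC 9E 86 E5 9C BD F3 97 B0 9F E7 9E BA.

CF 96 D7 8A E2 82 A6 EC 9E 86 E5 9C BD F3 97 B0 9F E7 9E BA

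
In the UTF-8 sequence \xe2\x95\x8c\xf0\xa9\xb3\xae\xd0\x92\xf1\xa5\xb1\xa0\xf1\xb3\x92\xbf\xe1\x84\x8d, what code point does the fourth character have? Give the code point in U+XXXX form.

U+65C60

Offset 0: leading byte 0xE2 = 11100010 → 3-byte char #1 = E2 95 8C.
Offset 3: leading byte 0xF0 = 11110000 → 4-byte char #2 = F0 A9 B3 AE.
Offset 7: leading byte 0xD0 = 11010000 → 2-byte char #3 = D0 92.
Offset 9: leading byte 0xF1 = 11110001 → 4-byte char #4 = F1 A5 B1 A0.
Leading byte 0xF1 = 11110001 matches 11110xxx → 4-byte sequence.
Byte 1: 0xF1 = 11110001, payload 001 (3 bits).
Byte 2: 0xA5 = 10100101 (10xxxxxx ✓), payload 100101.
Byte 3: 0xB1 = 10110001 (10xxxxxx ✓), payload 110001.
Byte 4: 0xA0 = 10100000 (10xxxxxx ✓), payload 100000.
Concatenate: 001100101110001100000 = 0x65C60 (21 bits → U+65C60).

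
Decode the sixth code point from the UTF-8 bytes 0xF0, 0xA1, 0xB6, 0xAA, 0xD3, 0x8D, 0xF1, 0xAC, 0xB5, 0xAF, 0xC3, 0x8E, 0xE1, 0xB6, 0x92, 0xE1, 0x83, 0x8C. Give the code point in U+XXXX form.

U+10CC

Offset 0: leading byte 0xF0 = 11110000 → 4-byte char #1 = F0 A1 B6 AA.
Offset 4: leading byte 0xD3 = 11010011 → 2-byte char #2 = D3 8D.
Offset 6: leading byte 0xF1 = 11110001 → 4-byte char #3 = F1 AC B5 AF.
Offset 10: leading byte 0xC3 = 11000011 → 2-byte char #4 = C3 8E.
Offset 12: leading byte 0xE1 = 11100001 → 3-byte char #5 = E1 B6 92.
Offset 15: leading byte 0xE1 = 11100001 → 3-byte char #6 = E1 83 8C.
Leading byte 0xE1 = 11100001 matches 1110xxxx → 3-byte sequence.
Byte 1: 0xE1 = 11100001, payload 0001 (4 bits).
Byte 2: 0x83 = 10000011 (10xxxxxx ✓), payload 000011.
Byte 3: 0x8C = 10001100 (10xxxxxx ✓), payload 001100.
Concatenate: 0001000011001100 = 0x10CC (16 bits → U+10CC).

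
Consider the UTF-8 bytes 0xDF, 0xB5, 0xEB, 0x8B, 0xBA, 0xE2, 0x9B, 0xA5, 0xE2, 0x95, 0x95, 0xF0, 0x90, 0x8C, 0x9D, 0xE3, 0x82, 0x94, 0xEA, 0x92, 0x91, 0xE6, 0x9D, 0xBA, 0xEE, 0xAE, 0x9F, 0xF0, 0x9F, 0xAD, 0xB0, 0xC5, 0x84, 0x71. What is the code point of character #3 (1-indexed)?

U+26E5

Offset 0: leading byte 0xDF = 11011111 → 2-byte char #1 = DF B5.
Offset 2: leading byte 0xEB = 11101011 → 3-byte char #2 = EB 8B BA.
Offset 5: leading byte 0xE2 = 11100010 → 3-byte char #3 = E2 9B A5.
Leading byte 0xE2 = 11100010 matches 1110xxxx → 3-byte sequence.
Byte 1: 0xE2 = 11100010, payload 0010 (4 bits).
Byte 2: 0x9B = 10011011 (10xxxxxx ✓), payload 011011.
Byte 3: 0xA5 = 10100101 (10xxxxxx ✓), payload 100101.
Concatenate: 0010011011100101 = 0x26E5 (16 bits → U+26E5).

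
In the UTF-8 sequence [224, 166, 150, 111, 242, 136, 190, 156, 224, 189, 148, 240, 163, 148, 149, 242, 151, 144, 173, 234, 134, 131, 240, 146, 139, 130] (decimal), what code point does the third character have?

Offset 0: leading byte 0xE0 = 11100000 → 3-byte char #1 = E0 A6 96.
Offset 3: leading byte 0x6F = 01101111 → 1-byte char #2 = 6F.
Offset 4: leading byte 0xF2 = 11110010 → 4-byte char #3 = F2 88 BE 9C.
Leading byte 0xF2 = 11110010 matches 11110xxx → 4-byte sequence.
Byte 1: 0xF2 = 11110010, payload 010 (3 bits).
Byte 2: 0x88 = 10001000 (10xxxxxx ✓), payload 001000.
Byte 3: 0xBE = 10111110 (10xxxxxx ✓), payload 111110.
Byte 4: 0x9C = 10011100 (10xxxxxx ✓), payload 011100.
Concatenate: 010001000111110011100 = 0x88F9C (21 bits → U+88F9C).

U+88F9C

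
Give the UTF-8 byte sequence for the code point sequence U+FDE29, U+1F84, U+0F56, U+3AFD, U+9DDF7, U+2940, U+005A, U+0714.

F3 BD B8 A9 E1 BE 84 E0 BD 96 E3 AB BD F2 9D B7 B7 E2 A5 80 5A DC 94

U+FDE29: 4-byte form → F3 BD B8 A9.
U+1F84: 3-byte form → E1 BE 84.
U+0F56: 3-byte form → E0 BD 96.
U+3AFD: 3-byte form → E3 AB BD.
U+9DDF7: 4-byte form → F2 9D B7 B7.
U+2940: 3-byte form → E2 A5 80.
U+005A: 1-byte form → 5A.
U+0714: 2-byte form → DC 94.
Concatenated (23 bytes): F3 BD B8 A9 E1 BE 84 E0 BD 96 E3 AB BD F2 9D B7 B7 E2 A5 80 5A DC 94.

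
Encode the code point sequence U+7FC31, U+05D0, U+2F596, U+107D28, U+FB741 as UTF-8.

U+7FC31: 4-byte form → F1 BF B0 B1.
U+05D0: 2-byte form → D7 90.
U+2F596: 4-byte form → F0 AF 96 96.
U+107D28: 4-byte form → F4 87 B4 A8.
U+FB741: 4-byte form → F3 BB 9D 81.
Concatenated (18 bytes): F1 BF B0 B1 D7 90 F0 AF 96 96 F4 87 B4 A8 F3 BB 9D 81.

F1 BF B0 B1 D7 90 F0 AF 96 96 F4 87 B4 A8 F3 BB 9D 81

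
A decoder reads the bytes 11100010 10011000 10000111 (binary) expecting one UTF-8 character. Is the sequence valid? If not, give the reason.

valid

Leading byte 0xE2 = 11100010 → 3-byte form.
Continuation bytes 0x98=10011000, 0x87=10000111 all match 10xxxxxx.
Decoded value 0x2607 is ≥ 0x800 (shortest form) and not a surrogate.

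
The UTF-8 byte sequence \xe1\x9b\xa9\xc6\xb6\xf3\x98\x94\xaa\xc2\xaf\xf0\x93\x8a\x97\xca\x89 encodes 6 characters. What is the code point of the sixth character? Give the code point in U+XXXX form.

U+0289

Offset 0: leading byte 0xE1 = 11100001 → 3-byte char #1 = E1 9B A9.
Offset 3: leading byte 0xC6 = 11000110 → 2-byte char #2 = C6 B6.
Offset 5: leading byte 0xF3 = 11110011 → 4-byte char #3 = F3 98 94 AA.
Offset 9: leading byte 0xC2 = 11000010 → 2-byte char #4 = C2 AF.
Offset 11: leading byte 0xF0 = 11110000 → 4-byte char #5 = F0 93 8A 97.
Offset 15: leading byte 0xCA = 11001010 → 2-byte char #6 = CA 89.
Leading byte 0xCA = 11001010 matches 110xxxxx → 2-byte sequence.
Byte 1: 0xCA = 11001010, payload 01010 (5 bits).
Byte 2: 0x89 = 10001001 (10xxxxxx ✓), payload 001001.
Concatenate: 01010001001 = 0x289 (11 bits → U+0289).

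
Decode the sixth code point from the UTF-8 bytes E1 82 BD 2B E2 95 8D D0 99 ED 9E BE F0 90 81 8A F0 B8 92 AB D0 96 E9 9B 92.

U+1004A

Offset 0: leading byte 0xE1 = 11100001 → 3-byte char #1 = E1 82 BD.
Offset 3: leading byte 0x2B = 00101011 → 1-byte char #2 = 2B.
Offset 4: leading byte 0xE2 = 11100010 → 3-byte char #3 = E2 95 8D.
Offset 7: leading byte 0xD0 = 11010000 → 2-byte char #4 = D0 99.
Offset 9: leading byte 0xED = 11101101 → 3-byte char #5 = ED 9E BE.
Offset 12: leading byte 0xF0 = 11110000 → 4-byte char #6 = F0 90 81 8A.
Leading byte 0xF0 = 11110000 matches 11110xxx → 4-byte sequence.
Byte 1: 0xF0 = 11110000, payload 000 (3 bits).
Byte 2: 0x90 = 10010000 (10xxxxxx ✓), payload 010000.
Byte 3: 0x81 = 10000001 (10xxxxxx ✓), payload 000001.
Byte 4: 0x8A = 10001010 (10xxxxxx ✓), payload 001010.
Concatenate: 000010000000001001010 = 0x1004A (21 bits → U+1004A).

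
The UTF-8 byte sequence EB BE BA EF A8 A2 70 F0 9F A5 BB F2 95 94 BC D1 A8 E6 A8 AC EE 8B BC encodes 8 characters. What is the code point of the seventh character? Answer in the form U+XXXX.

U+6A2C

Offset 0: leading byte 0xEB = 11101011 → 3-byte char #1 = EB BE BA.
Offset 3: leading byte 0xEF = 11101111 → 3-byte char #2 = EF A8 A2.
Offset 6: leading byte 0x70 = 01110000 → 1-byte char #3 = 70.
Offset 7: leading byte 0xF0 = 11110000 → 4-byte char #4 = F0 9F A5 BB.
Offset 11: leading byte 0xF2 = 11110010 → 4-byte char #5 = F2 95 94 BC.
Offset 15: leading byte 0xD1 = 11010001 → 2-byte char #6 = D1 A8.
Offset 17: leading byte 0xE6 = 11100110 → 3-byte char #7 = E6 A8 AC.
Leading byte 0xE6 = 11100110 matches 1110xxxx → 3-byte sequence.
Byte 1: 0xE6 = 11100110, payload 0110 (4 bits).
Byte 2: 0xA8 = 10101000 (10xxxxxx ✓), payload 101000.
Byte 3: 0xAC = 10101100 (10xxxxxx ✓), payload 101100.
Concatenate: 0110101000101100 = 0x6A2C (16 bits → U+6A2C).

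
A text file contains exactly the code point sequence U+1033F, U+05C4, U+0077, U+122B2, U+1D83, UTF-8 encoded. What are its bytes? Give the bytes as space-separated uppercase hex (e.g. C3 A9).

F0 90 8C BF D7 84 77 F0 92 8A B2 E1 B6 83

U+1033F: 4-byte form → F0 90 8C BF.
U+05C4: 2-byte form → D7 84.
U+0077: 1-byte form → 77.
U+122B2: 4-byte form → F0 92 8A B2.
U+1D83: 3-byte form → E1 B6 83.
Concatenated (14 bytes): F0 90 8C BF D7 84 77 F0 92 8A B2 E1 B6 83.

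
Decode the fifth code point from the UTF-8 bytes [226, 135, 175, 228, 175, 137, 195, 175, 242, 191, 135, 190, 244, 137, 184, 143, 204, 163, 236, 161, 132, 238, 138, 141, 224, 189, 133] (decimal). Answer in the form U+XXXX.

Offset 0: leading byte 0xE2 = 11100010 → 3-byte char #1 = E2 87 AF.
Offset 3: leading byte 0xE4 = 11100100 → 3-byte char #2 = E4 AF 89.
Offset 6: leading byte 0xC3 = 11000011 → 2-byte char #3 = C3 AF.
Offset 8: leading byte 0xF2 = 11110010 → 4-byte char #4 = F2 BF 87 BE.
Offset 12: leading byte 0xF4 = 11110100 → 4-byte char #5 = F4 89 B8 8F.
Leading byte 0xF4 = 11110100 matches 11110xxx → 4-byte sequence.
Byte 1: 0xF4 = 11110100, payload 100 (3 bits).
Byte 2: 0x89 = 10001001 (10xxxxxx ✓), payload 001001.
Byte 3: 0xB8 = 10111000 (10xxxxxx ✓), payload 111000.
Byte 4: 0x8F = 10001111 (10xxxxxx ✓), payload 001111.
Concatenate: 100001001111000001111 = 0x109E0F (21 bits → U+109E0F).

U+109E0F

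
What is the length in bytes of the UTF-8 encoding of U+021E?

2

U+021E = 0x21E. UTF-8 uses 1 byte below 0x80, 2 below 0x800, 3 below 0x10000, 4 up to 0x10FFFF. 0x21E is in U+0080–U+07FF → 2 bytes.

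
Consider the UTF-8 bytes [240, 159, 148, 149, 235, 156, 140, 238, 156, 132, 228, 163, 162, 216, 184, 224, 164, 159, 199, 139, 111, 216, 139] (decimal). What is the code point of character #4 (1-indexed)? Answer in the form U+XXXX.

Offset 0: leading byte 0xF0 = 11110000 → 4-byte char #1 = F0 9F 94 95.
Offset 4: leading byte 0xEB = 11101011 → 3-byte char #2 = EB 9C 8C.
Offset 7: leading byte 0xEE = 11101110 → 3-byte char #3 = EE 9C 84.
Offset 10: leading byte 0xE4 = 11100100 → 3-byte char #4 = E4 A3 A2.
Leading byte 0xE4 = 11100100 matches 1110xxxx → 3-byte sequence.
Byte 1: 0xE4 = 11100100, payload 0100 (4 bits).
Byte 2: 0xA3 = 10100011 (10xxxxxx ✓), payload 100011.
Byte 3: 0xA2 = 10100010 (10xxxxxx ✓), payload 100010.
Concatenate: 0100100011100010 = 0x48E2 (16 bits → U+48E2).

U+48E2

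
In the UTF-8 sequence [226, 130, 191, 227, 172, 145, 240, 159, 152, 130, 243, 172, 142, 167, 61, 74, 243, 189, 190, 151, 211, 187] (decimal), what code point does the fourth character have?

U+EC3A7

Offset 0: leading byte 0xE2 = 11100010 → 3-byte char #1 = E2 82 BF.
Offset 3: leading byte 0xE3 = 11100011 → 3-byte char #2 = E3 AC 91.
Offset 6: leading byte 0xF0 = 11110000 → 4-byte char #3 = F0 9F 98 82.
Offset 10: leading byte 0xF3 = 11110011 → 4-byte char #4 = F3 AC 8E A7.
Leading byte 0xF3 = 11110011 matches 11110xxx → 4-byte sequence.
Byte 1: 0xF3 = 11110011, payload 011 (3 bits).
Byte 2: 0xAC = 10101100 (10xxxxxx ✓), payload 101100.
Byte 3: 0x8E = 10001110 (10xxxxxx ✓), payload 001110.
Byte 4: 0xA7 = 10100111 (10xxxxxx ✓), payload 100111.
Concatenate: 011101100001110100111 = 0xEC3A7 (21 bits → U+EC3A7).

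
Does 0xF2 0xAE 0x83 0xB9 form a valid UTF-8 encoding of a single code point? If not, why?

Leading byte 0xF2 = 11110010 → 4-byte form.
Continuation bytes 0xAE=10101110, 0x83=10000011, 0xB9=10111001 all match 10xxxxxx.
Decoded value 0xAE0F9 is ≥ 0x10000 (shortest form) and not a surrogate.

valid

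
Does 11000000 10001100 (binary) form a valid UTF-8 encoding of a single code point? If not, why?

invalid (overlong encoding)

Leading byte 0xC0 = 11000000 → 2-byte form.
Continuation bytes all match 10xxxxxx. Payload decodes to 0xC.
But 0xC < 0x80, the minimum for a 2-byte sequence — this is an overlong encoding.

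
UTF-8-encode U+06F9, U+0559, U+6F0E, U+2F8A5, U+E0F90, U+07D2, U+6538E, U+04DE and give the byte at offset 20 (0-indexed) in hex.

0x8E

U+06F9 → 2-byte form DB B9 at offsets 0–1.
U+0559 → 2-byte form D5 99 at offsets 2–3.
U+6F0E → 3-byte form E6 BC 8E at offsets 4–6.
U+2F8A5 → 4-byte form F0 AF A2 A5 at offsets 7–10.
U+E0F90 → 4-byte form F3 A0 BE 90 at offsets 11–14.
U+07D2 → 2-byte form DF 92 at offsets 15–16.
U+6538E → 4-byte form F1 A5 8E 8E at offsets 17–20.
Offset 20 falls in char 7's range; it's byte 4 of F1 A5 8E 8E = 0x8E.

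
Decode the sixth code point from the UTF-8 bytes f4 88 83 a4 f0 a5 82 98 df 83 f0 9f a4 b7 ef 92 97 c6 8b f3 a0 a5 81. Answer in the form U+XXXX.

Offset 0: leading byte 0xF4 = 11110100 → 4-byte char #1 = F4 88 83 A4.
Offset 4: leading byte 0xF0 = 11110000 → 4-byte char #2 = F0 A5 82 98.
Offset 8: leading byte 0xDF = 11011111 → 2-byte char #3 = DF 83.
Offset 10: leading byte 0xF0 = 11110000 → 4-byte char #4 = F0 9F A4 B7.
Offset 14: leading byte 0xEF = 11101111 → 3-byte char #5 = EF 92 97.
Offset 17: leading byte 0xC6 = 11000110 → 2-byte char #6 = C6 8B.
Leading byte 0xC6 = 11000110 matches 110xxxxx → 2-byte sequence.
Byte 1: 0xC6 = 11000110, payload 00110 (5 bits).
Byte 2: 0x8B = 10001011 (10xxxxxx ✓), payload 001011.
Concatenate: 00110001011 = 0x18B (11 bits → U+018B).

U+018B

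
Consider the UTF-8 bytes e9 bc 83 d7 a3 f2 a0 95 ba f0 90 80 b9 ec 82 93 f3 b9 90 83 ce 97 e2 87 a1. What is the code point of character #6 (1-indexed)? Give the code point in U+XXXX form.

U+F9403

Offset 0: leading byte 0xE9 = 11101001 → 3-byte char #1 = E9 BC 83.
Offset 3: leading byte 0xD7 = 11010111 → 2-byte char #2 = D7 A3.
Offset 5: leading byte 0xF2 = 11110010 → 4-byte char #3 = F2 A0 95 BA.
Offset 9: leading byte 0xF0 = 11110000 → 4-byte char #4 = F0 90 80 B9.
Offset 13: leading byte 0xEC = 11101100 → 3-byte char #5 = EC 82 93.
Offset 16: leading byte 0xF3 = 11110011 → 4-byte char #6 = F3 B9 90 83.
Leading byte 0xF3 = 11110011 matches 11110xxx → 4-byte sequence.
Byte 1: 0xF3 = 11110011, payload 011 (3 bits).
Byte 2: 0xB9 = 10111001 (10xxxxxx ✓), payload 111001.
Byte 3: 0x90 = 10010000 (10xxxxxx ✓), payload 010000.
Byte 4: 0x83 = 10000011 (10xxxxxx ✓), payload 000011.
Concatenate: 011111001010000000011 = 0xF9403 (21 bits → U+F9403).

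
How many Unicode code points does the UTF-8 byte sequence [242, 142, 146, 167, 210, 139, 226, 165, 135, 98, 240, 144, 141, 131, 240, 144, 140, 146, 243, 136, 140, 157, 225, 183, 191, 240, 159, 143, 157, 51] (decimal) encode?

Byte at offset 0: 0xF2 = 11110010 → 4-byte char (#1). Advance 4.
Byte at offset 4: 0xD2 = 11010010 → 2-byte char (#2). Advance 2.
Byte at offset 6: 0xE2 = 11100010 → 3-byte char (#3). Advance 3.
Byte at offset 9: 0x62 = 01100010 → 1-byte char (#4). Advance 1.
Byte at offset 10: 0xF0 = 11110000 → 4-byte char (#5). Advance 4.
Byte at offset 14: 0xF0 = 11110000 → 4-byte char (#6). Advance 4.
Byte at offset 18: 0xF3 = 11110011 → 4-byte char (#7). Advance 4.
Byte at offset 22: 0xE1 = 11100001 → 3-byte char (#8). Advance 3.
Byte at offset 25: 0xF0 = 11110000 → 4-byte char (#9). Advance 4.
Byte at offset 29: 0x33 = 00110011 → 1-byte char (#10). Advance 1.
Reached end at offset 30 after 10 code points.

10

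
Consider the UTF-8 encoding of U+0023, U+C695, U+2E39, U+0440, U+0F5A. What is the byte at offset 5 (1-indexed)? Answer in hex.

0xE2

1-indexed offset 5 is 0-indexed offset 4.
U+0023 → 1-byte form 23 at offsets 0–0.
U+C695 → 3-byte form EC 9A 95 at offsets 1–3.
U+2E39 → 3-byte form E2 B8 B9 at offsets 4–6.
Offset 4 falls in char 3's range; it's byte 1 of E2 B8 B9 = 0xE2.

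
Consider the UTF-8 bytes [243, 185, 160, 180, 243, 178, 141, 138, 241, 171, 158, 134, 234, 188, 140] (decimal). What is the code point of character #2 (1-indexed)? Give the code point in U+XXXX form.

Offset 0: leading byte 0xF3 = 11110011 → 4-byte char #1 = F3 B9 A0 B4.
Offset 4: leading byte 0xF3 = 11110011 → 4-byte char #2 = F3 B2 8D 8A.
Leading byte 0xF3 = 11110011 matches 11110xxx → 4-byte sequence.
Byte 1: 0xF3 = 11110011, payload 011 (3 bits).
Byte 2: 0xB2 = 10110010 (10xxxxxx ✓), payload 110010.
Byte 3: 0x8D = 10001101 (10xxxxxx ✓), payload 001101.
Byte 4: 0x8A = 10001010 (10xxxxxx ✓), payload 001010.
Concatenate: 011110010001101001010 = 0xF234A (21 bits → U+F234A).

U+F234A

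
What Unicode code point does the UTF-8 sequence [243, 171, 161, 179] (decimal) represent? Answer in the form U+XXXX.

Leading byte 0xF3 = 11110011 matches 11110xxx → 4-byte sequence.
Byte 1: 0xF3 = 11110011, payload 011 (3 bits).
Byte 2: 0xAB = 10101011 (10xxxxxx ✓), payload 101011.
Byte 3: 0xA1 = 10100001 (10xxxxxx ✓), payload 100001.
Byte 4: 0xB3 = 10110011 (10xxxxxx ✓), payload 110011.
Concatenate: 011101011100001110011 = 0xEB873 (21 bits → U+EB873).

U+EB873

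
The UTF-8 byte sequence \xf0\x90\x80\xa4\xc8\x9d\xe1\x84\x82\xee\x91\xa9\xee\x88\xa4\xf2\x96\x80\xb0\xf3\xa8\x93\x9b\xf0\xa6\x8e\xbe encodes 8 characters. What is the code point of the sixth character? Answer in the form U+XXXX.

U+96030

Offset 0: leading byte 0xF0 = 11110000 → 4-byte char #1 = F0 90 80 A4.
Offset 4: leading byte 0xC8 = 11001000 → 2-byte char #2 = C8 9D.
Offset 6: leading byte 0xE1 = 11100001 → 3-byte char #3 = E1 84 82.
Offset 9: leading byte 0xEE = 11101110 → 3-byte char #4 = EE 91 A9.
Offset 12: leading byte 0xEE = 11101110 → 3-byte char #5 = EE 88 A4.
Offset 15: leading byte 0xF2 = 11110010 → 4-byte char #6 = F2 96 80 B0.
Leading byte 0xF2 = 11110010 matches 11110xxx → 4-byte sequence.
Byte 1: 0xF2 = 11110010, payload 010 (3 bits).
Byte 2: 0x96 = 10010110 (10xxxxxx ✓), payload 010110.
Byte 3: 0x80 = 10000000 (10xxxxxx ✓), payload 000000.
Byte 4: 0xB0 = 10110000 (10xxxxxx ✓), payload 110000.
Concatenate: 010010110000000110000 = 0x96030 (21 bits → U+96030).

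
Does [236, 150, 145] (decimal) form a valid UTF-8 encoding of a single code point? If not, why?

Leading byte 0xEC = 11101100 → 3-byte form.
Continuation bytes 0x96=10010110, 0x91=10010001 all match 10xxxxxx.
Decoded value 0xC591 is ≥ 0x800 (shortest form) and not a surrogate.

valid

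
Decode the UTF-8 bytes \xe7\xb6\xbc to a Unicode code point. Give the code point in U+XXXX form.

U+7DBC

Leading byte 0xE7 = 11100111 matches 1110xxxx → 3-byte sequence.
Byte 1: 0xE7 = 11100111, payload 0111 (4 bits).
Byte 2: 0xB6 = 10110110 (10xxxxxx ✓), payload 110110.
Byte 3: 0xBC = 10111100 (10xxxxxx ✓), payload 111100.
Concatenate: 0111110110111100 = 0x7DBC (16 bits → U+7DBC).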